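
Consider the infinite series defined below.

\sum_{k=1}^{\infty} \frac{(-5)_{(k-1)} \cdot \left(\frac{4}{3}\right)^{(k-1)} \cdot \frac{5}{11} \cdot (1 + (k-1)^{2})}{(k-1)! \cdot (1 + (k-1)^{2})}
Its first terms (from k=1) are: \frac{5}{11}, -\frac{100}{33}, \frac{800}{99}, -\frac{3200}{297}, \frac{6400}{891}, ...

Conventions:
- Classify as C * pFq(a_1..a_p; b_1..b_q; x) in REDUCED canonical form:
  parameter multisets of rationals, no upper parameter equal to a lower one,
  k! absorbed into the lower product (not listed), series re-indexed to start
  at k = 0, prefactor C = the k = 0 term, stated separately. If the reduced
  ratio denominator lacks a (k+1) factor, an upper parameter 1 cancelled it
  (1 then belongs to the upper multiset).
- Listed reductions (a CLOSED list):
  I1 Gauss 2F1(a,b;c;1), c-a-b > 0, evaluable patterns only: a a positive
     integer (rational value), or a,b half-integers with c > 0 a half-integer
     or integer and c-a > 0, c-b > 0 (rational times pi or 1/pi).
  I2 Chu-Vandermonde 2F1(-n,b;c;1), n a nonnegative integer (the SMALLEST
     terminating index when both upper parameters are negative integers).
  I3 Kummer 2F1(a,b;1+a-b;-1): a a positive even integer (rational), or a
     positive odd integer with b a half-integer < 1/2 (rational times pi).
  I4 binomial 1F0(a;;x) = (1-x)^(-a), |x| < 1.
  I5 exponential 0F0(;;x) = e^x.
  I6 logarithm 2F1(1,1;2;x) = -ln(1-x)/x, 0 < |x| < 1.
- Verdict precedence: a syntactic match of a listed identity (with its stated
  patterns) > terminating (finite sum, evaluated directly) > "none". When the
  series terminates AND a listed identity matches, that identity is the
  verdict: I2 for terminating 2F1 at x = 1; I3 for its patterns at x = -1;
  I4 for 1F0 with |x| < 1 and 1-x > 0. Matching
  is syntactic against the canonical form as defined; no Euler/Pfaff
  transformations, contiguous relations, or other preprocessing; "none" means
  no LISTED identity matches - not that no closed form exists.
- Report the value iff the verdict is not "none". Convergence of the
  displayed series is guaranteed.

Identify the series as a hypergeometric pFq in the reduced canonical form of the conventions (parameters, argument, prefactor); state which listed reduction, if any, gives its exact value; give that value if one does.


The series (x = \frac{4}{3}) is 1F0: upper {-5}, lower {-}, prefactor \frac{5}{11}. Verdict: terminating (-5 upstairs). 6 nonzero terms in all; added directly. Value: -\frac{5}{2673}.

First insight: t_0 = \frac{5}{11} here, and k^2 + 1 divides numerator and denominator alike; C = 5/11, x = 4/3 after cancelling.
Consecutive-term ratio: r(k) = \frac{4}{3} * (k-5) / [(k+1)] ; factor over Q: parameters, x = \frac{4}{3}, and C = \frac{5}{11}.


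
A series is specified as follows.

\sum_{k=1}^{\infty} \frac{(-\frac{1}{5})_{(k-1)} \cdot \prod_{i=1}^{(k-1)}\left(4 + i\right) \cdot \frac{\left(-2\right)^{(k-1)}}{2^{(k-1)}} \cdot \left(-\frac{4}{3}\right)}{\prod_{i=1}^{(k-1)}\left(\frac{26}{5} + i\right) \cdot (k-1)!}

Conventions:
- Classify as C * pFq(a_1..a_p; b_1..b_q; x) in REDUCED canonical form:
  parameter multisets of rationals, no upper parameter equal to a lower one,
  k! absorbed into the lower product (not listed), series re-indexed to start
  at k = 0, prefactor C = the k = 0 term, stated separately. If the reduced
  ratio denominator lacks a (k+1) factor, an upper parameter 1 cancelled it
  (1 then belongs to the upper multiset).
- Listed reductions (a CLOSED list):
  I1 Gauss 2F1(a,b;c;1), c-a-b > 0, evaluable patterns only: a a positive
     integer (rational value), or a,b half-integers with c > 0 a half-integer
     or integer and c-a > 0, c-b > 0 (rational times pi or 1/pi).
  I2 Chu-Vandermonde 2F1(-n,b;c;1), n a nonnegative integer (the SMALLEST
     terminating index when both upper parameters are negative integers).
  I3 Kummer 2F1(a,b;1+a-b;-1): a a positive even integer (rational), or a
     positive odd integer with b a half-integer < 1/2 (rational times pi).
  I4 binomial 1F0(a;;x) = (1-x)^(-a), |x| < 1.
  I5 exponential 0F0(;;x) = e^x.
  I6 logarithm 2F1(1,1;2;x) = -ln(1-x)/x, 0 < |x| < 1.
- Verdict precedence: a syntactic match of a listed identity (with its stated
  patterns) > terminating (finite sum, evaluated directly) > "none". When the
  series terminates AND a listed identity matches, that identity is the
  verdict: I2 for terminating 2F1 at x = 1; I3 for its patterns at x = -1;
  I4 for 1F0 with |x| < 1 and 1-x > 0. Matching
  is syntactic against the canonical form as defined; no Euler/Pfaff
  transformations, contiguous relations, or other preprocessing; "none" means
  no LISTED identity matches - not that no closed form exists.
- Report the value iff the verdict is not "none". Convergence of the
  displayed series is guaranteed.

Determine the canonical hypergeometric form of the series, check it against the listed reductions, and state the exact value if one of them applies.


Classification (C = -\frac{4}{3}): 2F1 with upper {-\frac{1}{5}, 5}, lower {\frac{31}{5}}, argument x = -1. Verdict: none here - no I1-I6 shape fits x = -1 with lower {\frac{31}{5}}.

Structural cue: t_0 = -\frac{4}{3} here, and the two k-th powers (prefactor -4/3) combine into one argument.
Term ratio: r(k) = -1 * (k-\frac{1}{5}) (k+5) / [(k+\frac{31}{5}) (k+1)] - rational in k, leading ratio -1; with t_0 = -\frac{4}{3}, classification follows.


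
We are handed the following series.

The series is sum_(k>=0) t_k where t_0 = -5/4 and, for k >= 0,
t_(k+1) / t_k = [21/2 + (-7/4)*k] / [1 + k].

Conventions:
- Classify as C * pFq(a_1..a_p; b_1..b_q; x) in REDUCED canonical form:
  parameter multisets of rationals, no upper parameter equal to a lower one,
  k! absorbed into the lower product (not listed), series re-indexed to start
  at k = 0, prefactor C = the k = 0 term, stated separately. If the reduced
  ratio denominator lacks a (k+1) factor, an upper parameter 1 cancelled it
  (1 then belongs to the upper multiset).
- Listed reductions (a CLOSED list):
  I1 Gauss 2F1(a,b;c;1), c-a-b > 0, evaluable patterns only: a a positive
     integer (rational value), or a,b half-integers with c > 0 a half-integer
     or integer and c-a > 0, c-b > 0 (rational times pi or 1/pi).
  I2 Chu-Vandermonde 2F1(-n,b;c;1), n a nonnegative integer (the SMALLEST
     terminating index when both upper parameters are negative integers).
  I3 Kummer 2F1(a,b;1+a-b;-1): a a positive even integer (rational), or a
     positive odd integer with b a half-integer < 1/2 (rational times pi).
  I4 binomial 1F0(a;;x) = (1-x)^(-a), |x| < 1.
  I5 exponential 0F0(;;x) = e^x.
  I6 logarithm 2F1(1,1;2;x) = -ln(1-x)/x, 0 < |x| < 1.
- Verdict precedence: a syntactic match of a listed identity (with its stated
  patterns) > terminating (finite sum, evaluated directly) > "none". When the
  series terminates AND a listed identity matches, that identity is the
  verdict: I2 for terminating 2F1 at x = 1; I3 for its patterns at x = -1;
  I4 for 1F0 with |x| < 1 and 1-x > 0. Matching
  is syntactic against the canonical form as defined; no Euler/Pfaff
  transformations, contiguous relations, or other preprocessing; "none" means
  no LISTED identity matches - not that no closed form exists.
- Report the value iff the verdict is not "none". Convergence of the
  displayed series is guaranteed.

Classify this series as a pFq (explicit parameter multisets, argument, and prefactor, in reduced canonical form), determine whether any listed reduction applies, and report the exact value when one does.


At argument -7/4: a 1F0 with upper {-6}, lower {-}, scaled by C = -5/4. Verdict: terminating - the sum ends at index 6 because -6 is a negative integer; exact evaluation follows. Sum: -8857805/16384.

First insight: from the first term -5/4: factor the ratio over Q (C = -5/4): negated roots = parameters.
Ratio: r(k) = (-7/4) * (k-6) / [(k+1)] - rational in k, leading ratio (-7/4); with t_0 = -5/4, classification follows.


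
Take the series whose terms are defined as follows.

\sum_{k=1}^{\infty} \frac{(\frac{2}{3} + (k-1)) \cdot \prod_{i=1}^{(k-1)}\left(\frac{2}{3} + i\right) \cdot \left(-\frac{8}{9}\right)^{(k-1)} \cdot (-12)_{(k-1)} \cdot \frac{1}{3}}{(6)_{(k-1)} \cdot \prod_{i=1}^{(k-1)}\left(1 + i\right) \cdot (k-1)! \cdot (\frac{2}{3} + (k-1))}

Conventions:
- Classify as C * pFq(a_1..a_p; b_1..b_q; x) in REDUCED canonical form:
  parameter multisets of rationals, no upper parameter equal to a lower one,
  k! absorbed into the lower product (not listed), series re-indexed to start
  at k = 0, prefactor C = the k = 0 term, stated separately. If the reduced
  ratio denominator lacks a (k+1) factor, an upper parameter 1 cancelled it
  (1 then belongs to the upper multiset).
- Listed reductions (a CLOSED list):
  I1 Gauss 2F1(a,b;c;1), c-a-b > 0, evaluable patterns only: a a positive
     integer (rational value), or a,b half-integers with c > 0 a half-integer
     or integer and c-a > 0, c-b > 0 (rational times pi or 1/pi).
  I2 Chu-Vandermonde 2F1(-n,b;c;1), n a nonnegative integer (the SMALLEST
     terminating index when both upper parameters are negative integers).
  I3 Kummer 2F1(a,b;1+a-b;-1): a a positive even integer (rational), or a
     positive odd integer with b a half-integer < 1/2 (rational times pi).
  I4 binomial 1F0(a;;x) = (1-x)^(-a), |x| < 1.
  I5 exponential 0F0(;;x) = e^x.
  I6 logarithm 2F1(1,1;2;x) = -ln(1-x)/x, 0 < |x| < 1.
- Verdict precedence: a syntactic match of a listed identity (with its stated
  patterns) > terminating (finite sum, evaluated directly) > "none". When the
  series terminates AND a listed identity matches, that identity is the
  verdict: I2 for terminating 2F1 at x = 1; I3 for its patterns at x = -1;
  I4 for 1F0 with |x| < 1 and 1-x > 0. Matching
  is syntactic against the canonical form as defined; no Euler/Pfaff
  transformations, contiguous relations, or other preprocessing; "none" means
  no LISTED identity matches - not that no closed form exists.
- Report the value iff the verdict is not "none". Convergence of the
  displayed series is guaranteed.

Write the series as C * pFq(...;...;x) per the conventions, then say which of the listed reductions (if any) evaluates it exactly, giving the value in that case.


Reduced: x = -\frac{8}{9}, 2F2, upper = {-12, \frac{5}{3}}, lower = {2, 6}, C = \frac{1}{3}. Verdict: terminating - upper parameter -12 makes this a finite sum (last index 12), evaluated exactly. Sum: \frac{840103097935157666728962673}{665385079332911519776869675}.

Key step: t_0 = \frac{1}{3} here, and striking the common factor k + 2/3 reduces the term (C = 1/3, x = -8/9).
Step ratio: r(k) = -\frac{8}{9} * (k-12) (k+\frac{5}{3}) / [(k+2) (k+6) (k+1)] - rational in k, leading ratio -\frac{8}{9}; with t_0 = \frac{1}{3}, classification follows.


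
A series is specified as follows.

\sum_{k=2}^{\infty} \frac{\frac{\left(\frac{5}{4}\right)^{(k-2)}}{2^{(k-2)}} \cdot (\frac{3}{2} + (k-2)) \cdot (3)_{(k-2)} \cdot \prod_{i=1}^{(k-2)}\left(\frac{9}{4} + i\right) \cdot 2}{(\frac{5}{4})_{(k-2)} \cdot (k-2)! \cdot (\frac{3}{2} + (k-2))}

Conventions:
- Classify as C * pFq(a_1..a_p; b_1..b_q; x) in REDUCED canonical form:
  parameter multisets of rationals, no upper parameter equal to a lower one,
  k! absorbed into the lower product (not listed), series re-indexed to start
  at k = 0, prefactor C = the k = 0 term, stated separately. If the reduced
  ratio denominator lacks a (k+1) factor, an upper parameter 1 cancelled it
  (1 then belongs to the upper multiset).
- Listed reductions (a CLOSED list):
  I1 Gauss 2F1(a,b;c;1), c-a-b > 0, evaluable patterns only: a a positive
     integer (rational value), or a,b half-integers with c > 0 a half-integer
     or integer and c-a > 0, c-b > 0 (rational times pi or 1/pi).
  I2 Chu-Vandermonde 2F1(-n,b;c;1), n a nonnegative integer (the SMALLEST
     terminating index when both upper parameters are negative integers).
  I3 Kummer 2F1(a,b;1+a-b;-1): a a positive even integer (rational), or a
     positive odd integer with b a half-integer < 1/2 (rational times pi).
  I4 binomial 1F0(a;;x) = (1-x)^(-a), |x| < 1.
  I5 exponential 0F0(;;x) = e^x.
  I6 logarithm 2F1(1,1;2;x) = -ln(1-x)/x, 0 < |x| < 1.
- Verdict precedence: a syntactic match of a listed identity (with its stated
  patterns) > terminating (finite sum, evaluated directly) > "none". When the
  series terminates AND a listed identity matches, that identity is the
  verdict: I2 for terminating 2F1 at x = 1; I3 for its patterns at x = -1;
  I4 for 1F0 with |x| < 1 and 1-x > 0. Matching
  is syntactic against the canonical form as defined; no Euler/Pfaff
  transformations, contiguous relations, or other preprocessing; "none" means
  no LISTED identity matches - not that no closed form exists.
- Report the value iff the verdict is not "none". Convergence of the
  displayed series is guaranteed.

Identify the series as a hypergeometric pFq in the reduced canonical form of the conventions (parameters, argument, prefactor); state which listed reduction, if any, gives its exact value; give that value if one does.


At argument \frac{5}{8}: a 2F1 with upper {3, \frac{13}{4}}, lower {\frac{5}{4}}, scaled by C = 2. Verdict: no listed reduction: x = \frac{5}{8} and upper {3, \frac{13}{4}} fail every I1-I6 pattern.

First insight: t_0 = 2 here, and the running product (C = 2) telescopes to a rising factorial.
Step ratio: r(k) = \frac{5}{8} * (k+3) (k+\frac{13}{4}) / [(k+\frac{5}{4}) (k+1)] - rational in k, leading ratio \frac{5}{8}; with t_0 = 2, classification follows.


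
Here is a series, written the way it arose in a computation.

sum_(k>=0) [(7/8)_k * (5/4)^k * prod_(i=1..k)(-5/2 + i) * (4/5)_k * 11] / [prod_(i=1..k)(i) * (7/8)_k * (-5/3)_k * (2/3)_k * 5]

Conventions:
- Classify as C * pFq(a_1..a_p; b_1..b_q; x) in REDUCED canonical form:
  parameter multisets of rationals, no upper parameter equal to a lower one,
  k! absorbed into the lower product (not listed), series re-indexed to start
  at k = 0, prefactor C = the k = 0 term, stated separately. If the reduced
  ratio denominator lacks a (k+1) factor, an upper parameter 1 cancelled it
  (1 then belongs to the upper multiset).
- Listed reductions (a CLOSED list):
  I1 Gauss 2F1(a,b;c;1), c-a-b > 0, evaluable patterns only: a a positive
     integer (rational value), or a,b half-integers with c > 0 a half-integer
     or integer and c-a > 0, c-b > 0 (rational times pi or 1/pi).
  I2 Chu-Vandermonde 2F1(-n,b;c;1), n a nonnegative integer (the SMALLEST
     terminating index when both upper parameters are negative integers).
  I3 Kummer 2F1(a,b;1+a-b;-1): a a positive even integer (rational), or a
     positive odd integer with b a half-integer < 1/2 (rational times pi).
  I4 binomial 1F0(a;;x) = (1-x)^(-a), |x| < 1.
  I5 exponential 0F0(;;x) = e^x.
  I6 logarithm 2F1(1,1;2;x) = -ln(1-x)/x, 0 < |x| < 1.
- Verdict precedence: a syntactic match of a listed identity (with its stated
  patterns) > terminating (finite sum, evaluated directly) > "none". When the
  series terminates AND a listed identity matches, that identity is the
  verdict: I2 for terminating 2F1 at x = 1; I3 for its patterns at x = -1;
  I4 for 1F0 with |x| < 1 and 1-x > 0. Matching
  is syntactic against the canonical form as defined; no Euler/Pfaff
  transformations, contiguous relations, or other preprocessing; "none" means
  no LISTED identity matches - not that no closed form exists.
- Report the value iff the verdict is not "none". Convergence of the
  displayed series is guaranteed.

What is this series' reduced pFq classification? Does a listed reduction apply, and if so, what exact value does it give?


With C = 11/5: the canonical form is 2F2(-3/2, 4/5; -5/3, 2/3; 5/4). Verdict: none (x = 5/4): each listed identity misses the multisets {-3/2, 4/5} ; {-5/3, 2/3}.

The tell: x = (5/4) and the product of the first k integers (prefactor 11/5) is k!.
Ratio: r(k) = (5/4) * (k-3/2) (k+4/5) / [(k-5/3) (k+2/3) (k+1)] - poly over poly, x = (5/4) from leading terms; C = 11/5 at k = 0.


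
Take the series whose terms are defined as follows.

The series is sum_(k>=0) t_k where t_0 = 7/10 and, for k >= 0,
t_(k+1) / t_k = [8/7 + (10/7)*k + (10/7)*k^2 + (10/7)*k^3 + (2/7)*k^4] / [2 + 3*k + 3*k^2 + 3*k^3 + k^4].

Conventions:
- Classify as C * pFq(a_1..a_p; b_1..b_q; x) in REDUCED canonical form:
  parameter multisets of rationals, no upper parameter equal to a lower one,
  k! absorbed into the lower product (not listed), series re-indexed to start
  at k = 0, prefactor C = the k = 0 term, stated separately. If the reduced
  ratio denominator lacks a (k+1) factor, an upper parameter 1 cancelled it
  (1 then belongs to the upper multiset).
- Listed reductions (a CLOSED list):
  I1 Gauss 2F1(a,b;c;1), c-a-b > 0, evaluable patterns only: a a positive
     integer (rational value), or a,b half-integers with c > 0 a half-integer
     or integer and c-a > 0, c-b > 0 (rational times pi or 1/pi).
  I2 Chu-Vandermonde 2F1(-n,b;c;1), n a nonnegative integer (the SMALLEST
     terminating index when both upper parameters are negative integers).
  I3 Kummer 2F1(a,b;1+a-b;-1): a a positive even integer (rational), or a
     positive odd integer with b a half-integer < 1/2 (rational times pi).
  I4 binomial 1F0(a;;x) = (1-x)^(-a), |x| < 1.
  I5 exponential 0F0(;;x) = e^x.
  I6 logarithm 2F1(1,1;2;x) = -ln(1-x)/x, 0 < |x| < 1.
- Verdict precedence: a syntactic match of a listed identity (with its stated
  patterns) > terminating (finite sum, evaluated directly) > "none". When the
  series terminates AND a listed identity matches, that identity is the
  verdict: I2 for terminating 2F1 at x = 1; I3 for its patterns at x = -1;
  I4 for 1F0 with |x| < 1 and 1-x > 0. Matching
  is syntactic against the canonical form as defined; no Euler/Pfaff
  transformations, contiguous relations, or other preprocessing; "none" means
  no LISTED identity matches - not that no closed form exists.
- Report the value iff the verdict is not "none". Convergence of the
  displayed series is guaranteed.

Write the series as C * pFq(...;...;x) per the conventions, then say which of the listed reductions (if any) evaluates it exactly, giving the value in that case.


Prefactor 7/10, argument 2/7: 2F1 with upper {1, 4} over lower {2}. Verdict: no listed reduction: x = 2/7 and upper {1, 4} fail every I1-I6 pattern.

Structural cue: t_0 = 7/10 here, and roots of the ratio polynomials (prefactor 7/10) are the negated parameters.
Ratio: r(k) = (2/7) * (k+1) (k+4) / [(k+2) (k+1)] - rational in k. x = (2/7); t_0 = 7/10; negate the roots.


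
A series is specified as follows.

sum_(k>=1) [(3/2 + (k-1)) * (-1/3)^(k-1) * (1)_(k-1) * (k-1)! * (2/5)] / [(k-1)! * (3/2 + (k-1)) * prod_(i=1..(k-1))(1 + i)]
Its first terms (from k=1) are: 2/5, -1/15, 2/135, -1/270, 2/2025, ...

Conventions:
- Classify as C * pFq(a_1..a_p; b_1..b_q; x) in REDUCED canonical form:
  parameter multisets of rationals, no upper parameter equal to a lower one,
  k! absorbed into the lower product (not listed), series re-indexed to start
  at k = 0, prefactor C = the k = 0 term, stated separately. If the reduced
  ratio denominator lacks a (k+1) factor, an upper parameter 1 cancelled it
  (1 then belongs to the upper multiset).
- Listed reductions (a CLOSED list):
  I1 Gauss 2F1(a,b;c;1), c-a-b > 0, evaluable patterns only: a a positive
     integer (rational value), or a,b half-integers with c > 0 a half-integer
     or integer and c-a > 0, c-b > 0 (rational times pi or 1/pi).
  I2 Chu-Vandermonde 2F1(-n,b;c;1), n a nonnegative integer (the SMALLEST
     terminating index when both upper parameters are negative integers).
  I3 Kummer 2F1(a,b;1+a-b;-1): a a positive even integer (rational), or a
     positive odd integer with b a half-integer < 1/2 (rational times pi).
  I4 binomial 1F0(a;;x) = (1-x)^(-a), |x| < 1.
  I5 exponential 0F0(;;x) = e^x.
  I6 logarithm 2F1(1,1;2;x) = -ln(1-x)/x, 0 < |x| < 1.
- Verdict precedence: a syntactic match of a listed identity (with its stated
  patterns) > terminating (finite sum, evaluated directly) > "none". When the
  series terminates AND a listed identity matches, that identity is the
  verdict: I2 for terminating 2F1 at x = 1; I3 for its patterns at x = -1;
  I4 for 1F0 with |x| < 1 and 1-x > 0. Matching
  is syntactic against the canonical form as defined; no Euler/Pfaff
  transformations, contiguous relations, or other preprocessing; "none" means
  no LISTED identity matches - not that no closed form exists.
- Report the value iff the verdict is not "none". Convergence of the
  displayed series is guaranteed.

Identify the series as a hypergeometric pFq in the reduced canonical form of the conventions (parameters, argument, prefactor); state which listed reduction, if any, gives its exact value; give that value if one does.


This is 2/5 * 2F1(1, 1; 2; -1/3) in reduced canonical form. Verdict: the logarithmic series (I6) fires (the logarithm: parameters (1,1;2), x = -1/3). Sum: (6/5) * ln(4/3).

Key step: with t_0 = 2/5, the factor k + 3/2 cancels (top and bottom), leaving prefactor 2/5.
Term ratio: r(k) = (-1/3) * (k+1) (k+1) / [(k+2) (k+1)] - poly over poly, x = (-1/3) from leading terms; C = 2/5 at k = 0.


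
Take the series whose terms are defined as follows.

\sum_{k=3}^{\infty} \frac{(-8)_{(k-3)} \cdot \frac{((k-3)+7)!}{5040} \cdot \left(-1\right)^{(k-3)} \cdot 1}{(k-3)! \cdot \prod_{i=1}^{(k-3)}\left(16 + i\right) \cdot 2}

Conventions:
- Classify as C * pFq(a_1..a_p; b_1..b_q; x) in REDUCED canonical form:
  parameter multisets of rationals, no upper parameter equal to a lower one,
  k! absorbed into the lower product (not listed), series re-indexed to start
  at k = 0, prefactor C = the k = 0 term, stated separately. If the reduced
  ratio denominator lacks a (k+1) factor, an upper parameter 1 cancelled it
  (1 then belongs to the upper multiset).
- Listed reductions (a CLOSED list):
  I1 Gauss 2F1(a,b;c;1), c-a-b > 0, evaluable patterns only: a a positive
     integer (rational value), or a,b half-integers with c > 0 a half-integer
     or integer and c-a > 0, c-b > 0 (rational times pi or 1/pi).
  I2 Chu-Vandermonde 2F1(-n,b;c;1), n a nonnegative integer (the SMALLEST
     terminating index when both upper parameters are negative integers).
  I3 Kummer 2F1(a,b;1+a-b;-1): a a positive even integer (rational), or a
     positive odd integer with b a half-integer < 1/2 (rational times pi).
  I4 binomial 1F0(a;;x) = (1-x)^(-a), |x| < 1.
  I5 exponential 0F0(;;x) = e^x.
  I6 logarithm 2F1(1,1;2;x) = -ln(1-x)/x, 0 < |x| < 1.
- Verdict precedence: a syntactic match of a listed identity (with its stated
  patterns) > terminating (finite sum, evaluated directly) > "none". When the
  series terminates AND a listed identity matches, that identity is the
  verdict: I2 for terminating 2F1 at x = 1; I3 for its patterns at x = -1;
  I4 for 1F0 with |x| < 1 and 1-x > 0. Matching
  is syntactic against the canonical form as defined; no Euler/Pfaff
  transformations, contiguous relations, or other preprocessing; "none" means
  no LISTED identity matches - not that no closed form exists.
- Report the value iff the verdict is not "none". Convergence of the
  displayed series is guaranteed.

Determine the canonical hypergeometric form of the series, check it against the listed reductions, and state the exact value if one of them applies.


x = -1 here; the reduced form reads 2F1, upper {-8, 8}, lower {17}, C = \frac{1}{2}. Verdict (x = -1): Kummer's theorem (I3) applies (x = -1; c = 17 equals 1+a-b for upper {-8, 8}: listed pattern). Hence: 13.

Key step: x = -1 and the lower running product (prefactor 1/2) is a rising factorial.
Adjacent-term ratio: r(k) = -1 * (k-8) (k+8) / [(k+17) (k+1)] - rational in k, leading ratio -1; with t_0 = \frac{1}{2}, classification follows.


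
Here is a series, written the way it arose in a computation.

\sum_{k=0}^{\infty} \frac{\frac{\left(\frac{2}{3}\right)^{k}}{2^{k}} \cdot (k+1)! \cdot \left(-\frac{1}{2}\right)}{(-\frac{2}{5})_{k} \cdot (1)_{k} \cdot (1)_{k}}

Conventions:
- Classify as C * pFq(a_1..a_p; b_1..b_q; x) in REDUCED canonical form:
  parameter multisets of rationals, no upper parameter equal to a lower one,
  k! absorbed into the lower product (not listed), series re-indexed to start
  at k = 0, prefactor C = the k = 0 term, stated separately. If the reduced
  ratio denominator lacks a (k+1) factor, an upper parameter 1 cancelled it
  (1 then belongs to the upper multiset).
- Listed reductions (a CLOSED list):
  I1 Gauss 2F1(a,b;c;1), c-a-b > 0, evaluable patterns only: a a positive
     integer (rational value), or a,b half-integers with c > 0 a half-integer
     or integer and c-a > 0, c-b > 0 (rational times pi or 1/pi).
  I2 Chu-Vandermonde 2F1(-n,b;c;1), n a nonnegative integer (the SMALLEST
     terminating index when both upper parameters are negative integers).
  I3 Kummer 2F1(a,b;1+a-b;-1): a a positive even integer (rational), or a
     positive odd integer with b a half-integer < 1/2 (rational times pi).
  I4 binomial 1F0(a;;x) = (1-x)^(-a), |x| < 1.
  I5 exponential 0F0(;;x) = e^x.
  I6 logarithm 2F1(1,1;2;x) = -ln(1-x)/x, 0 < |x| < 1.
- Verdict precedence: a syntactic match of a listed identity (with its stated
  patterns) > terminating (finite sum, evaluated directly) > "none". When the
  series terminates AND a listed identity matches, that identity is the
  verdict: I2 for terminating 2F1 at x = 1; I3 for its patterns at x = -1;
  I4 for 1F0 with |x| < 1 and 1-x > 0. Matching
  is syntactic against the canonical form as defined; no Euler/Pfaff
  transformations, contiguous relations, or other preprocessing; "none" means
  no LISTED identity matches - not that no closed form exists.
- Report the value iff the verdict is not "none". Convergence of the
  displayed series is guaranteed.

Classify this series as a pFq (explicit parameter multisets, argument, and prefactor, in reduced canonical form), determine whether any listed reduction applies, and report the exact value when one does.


At argument \frac{1}{3}: a 1F2 with upper {2}, lower {-\frac{2}{5}, 1}, scaled by C = -\frac{1}{2}. Verdict: none - at argument \frac{1}{3} the multisets {2} ; {-\frac{2}{5}, 1} match no listed identity.

The tell: from the first term -\frac{1}{2}: the factorial ratio (C = -1/2) (k+a-1)!/(a-1)! is a rising factorial (a)_k.
Ratio: r(k) = \frac{1}{3} * (k+2) / [(k-\frac{2}{5}) (k+1) (k+1)] ; factor over Q: parameters, x = \frac{1}{3}, and C = -\frac{1}{2}.


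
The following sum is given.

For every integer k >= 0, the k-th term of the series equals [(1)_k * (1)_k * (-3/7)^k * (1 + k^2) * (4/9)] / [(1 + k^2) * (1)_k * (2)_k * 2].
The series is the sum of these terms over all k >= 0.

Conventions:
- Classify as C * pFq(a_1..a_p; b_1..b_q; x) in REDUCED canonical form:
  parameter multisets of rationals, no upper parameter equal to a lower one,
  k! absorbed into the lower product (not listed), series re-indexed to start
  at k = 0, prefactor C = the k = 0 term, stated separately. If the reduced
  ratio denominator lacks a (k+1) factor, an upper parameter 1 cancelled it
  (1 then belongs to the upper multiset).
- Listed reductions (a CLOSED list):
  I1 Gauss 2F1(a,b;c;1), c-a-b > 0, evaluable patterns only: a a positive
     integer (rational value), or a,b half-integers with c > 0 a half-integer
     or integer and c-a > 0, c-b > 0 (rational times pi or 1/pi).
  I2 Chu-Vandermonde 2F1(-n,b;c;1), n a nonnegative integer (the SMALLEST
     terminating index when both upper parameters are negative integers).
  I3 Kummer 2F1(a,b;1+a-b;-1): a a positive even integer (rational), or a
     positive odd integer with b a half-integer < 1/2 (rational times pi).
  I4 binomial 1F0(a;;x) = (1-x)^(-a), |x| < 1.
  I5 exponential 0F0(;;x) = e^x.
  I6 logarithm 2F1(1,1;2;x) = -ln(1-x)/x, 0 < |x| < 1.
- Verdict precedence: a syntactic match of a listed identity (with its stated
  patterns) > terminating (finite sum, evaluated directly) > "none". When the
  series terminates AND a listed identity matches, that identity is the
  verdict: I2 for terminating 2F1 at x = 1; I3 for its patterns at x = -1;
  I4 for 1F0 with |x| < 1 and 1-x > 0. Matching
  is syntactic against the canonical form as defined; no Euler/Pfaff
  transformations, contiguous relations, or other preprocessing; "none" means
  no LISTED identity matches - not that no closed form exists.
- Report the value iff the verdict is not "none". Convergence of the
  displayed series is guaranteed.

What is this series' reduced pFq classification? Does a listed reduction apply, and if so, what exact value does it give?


x = -3/7 here; the reduced form reads 2F1, upper {1, 1}, lower {2}, C = 2/9. Verdict at x = -3/7: the I6 logarithm reduction matches (the logarithm: parameters (1,1;2), x = -3/7). Value: (14/27) * ln(10/7).

First insight: with t_0 = 2/9, (1)_k (prefactor 2/9) is k! itself.
Step ratio: r(k) = (-3/7) * (k+1) (k+1) / [(k+2) (k+1)] - rational; roots negated = parameters, x = (-3/7), C = 2/9.


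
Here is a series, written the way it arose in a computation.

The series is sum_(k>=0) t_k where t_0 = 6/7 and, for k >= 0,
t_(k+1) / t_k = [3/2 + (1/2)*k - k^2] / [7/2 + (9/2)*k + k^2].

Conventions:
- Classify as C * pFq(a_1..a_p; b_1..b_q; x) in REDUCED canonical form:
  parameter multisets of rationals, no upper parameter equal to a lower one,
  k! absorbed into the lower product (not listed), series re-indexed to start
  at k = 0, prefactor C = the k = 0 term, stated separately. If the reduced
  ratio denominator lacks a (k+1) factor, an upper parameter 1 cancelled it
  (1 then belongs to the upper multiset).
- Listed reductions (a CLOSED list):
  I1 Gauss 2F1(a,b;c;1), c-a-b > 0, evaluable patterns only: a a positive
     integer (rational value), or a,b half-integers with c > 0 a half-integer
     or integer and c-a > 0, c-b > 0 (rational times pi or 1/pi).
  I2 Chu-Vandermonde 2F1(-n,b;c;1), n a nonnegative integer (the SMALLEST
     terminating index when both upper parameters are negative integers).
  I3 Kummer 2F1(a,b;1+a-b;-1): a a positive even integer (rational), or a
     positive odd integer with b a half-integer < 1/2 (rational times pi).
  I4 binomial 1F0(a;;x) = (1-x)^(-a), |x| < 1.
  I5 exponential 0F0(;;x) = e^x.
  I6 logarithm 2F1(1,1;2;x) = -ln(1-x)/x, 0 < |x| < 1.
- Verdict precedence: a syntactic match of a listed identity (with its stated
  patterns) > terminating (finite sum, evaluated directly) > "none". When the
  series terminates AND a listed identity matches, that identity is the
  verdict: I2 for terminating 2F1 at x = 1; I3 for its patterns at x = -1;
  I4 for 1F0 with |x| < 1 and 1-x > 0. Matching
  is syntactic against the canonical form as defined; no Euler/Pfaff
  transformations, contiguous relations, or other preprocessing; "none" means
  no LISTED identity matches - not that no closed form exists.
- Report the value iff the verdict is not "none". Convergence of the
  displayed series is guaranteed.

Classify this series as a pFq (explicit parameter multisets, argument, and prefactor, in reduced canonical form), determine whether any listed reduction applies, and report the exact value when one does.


Prefactor 6/7, argument -1: 2F1 with upper {-3/2, 1} over lower {7/2}. Verdict: this is Kummer (I3) (x = -1; c = 7/2 equals 1+a-b for upper {-3/2, 1}: listed pattern). Hence: (45/112) * pi.

Key step: t_0 being 6/7, the expanded ratio factors over Q; C = 6/7, roots give parameters.
Consecutive-term ratio: r(k) = (-1) * (k-3/2) (k+1) / [(k+7/2) (k+1)] - rational in k, leading ratio (-1); with t_0 = 6/7, classification follows.


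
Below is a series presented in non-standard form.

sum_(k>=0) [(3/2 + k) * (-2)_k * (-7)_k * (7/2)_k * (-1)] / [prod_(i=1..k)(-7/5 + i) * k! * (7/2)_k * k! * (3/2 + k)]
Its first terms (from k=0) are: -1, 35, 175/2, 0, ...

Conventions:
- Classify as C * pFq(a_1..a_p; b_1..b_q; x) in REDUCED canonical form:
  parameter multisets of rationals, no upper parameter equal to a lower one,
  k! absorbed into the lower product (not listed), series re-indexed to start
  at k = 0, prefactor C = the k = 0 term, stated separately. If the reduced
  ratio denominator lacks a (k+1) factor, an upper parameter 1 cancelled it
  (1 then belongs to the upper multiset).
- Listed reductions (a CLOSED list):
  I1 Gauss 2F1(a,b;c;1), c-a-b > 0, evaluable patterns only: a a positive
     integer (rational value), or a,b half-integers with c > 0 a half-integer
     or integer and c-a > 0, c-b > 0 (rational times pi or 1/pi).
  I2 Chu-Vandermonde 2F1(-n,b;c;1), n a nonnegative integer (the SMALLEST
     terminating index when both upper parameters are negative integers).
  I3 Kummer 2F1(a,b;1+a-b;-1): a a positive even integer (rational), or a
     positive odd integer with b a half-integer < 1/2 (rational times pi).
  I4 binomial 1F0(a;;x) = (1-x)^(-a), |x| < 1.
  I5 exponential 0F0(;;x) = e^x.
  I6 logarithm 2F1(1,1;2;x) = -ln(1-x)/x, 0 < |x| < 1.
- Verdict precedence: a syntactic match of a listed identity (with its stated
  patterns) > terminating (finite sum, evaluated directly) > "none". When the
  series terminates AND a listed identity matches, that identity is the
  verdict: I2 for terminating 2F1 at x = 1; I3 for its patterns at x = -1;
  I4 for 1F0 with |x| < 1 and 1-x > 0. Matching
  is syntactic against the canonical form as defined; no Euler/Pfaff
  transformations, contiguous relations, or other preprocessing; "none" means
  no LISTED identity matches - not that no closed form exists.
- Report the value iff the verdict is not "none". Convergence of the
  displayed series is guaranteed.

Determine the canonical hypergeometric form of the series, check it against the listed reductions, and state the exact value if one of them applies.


The series (x = 1) is 2F2: upper {-7, -2}, lower {-2/5, 1}, prefactor -1. Verdict: terminating - upper -2 stops the sum at k = 2; the 3 terms are added exactly. Its exact value is 243/2.

Key step: t_0 being -1, the denominator's factorial ratio (C = -1, x = 1) is a lower Pochhammer.
Ratio: r(k) = 1 * (k-7) (k-2) / [(k-2/5) (k+1) (k+1)] - rational in k, leading ratio 1; with t_0 = -1, classification follows.


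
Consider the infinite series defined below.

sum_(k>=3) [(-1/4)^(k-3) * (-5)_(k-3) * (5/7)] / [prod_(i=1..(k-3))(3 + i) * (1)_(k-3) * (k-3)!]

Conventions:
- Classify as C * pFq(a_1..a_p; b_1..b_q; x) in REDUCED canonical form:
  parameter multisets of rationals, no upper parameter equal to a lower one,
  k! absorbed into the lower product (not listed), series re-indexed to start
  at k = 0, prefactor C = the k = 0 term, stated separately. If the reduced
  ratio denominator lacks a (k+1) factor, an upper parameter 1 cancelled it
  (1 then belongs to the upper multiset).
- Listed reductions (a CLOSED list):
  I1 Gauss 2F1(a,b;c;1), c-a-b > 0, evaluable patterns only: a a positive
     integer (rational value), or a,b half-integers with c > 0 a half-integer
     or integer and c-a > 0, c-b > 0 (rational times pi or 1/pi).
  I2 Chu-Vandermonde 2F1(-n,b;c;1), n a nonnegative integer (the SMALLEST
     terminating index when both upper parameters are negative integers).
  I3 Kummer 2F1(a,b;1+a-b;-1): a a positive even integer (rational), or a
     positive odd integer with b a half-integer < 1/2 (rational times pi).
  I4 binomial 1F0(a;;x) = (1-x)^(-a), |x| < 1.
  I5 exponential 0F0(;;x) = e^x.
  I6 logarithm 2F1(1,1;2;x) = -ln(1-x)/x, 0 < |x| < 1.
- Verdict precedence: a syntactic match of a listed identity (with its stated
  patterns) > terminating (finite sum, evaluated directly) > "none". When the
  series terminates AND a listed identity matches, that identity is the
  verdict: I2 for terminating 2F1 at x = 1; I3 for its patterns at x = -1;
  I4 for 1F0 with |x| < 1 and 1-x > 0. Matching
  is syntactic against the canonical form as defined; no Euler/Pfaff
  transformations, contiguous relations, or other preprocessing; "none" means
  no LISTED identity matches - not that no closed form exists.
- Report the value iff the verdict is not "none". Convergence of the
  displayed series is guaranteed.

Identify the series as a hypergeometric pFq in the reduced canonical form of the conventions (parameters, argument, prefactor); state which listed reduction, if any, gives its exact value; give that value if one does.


With C = 5/7: the canonical form is 1F2(-5; 1, 4; -1/4). Verdict: terminating - upper -5 stops the sum at k = 5; the 6 terms are added exactly. Sum: 1096884001/1156055040.

Key observation: from the first term 5/7: the lower running product (C = 5/7) is a rising factorial.
Consecutive-term ratio: r(k) = (-1/4) * (k-5) / [(k+1) (k+4) (k+1)] ; factor over Q: parameters, x = (-1/4), and C = 5/7.


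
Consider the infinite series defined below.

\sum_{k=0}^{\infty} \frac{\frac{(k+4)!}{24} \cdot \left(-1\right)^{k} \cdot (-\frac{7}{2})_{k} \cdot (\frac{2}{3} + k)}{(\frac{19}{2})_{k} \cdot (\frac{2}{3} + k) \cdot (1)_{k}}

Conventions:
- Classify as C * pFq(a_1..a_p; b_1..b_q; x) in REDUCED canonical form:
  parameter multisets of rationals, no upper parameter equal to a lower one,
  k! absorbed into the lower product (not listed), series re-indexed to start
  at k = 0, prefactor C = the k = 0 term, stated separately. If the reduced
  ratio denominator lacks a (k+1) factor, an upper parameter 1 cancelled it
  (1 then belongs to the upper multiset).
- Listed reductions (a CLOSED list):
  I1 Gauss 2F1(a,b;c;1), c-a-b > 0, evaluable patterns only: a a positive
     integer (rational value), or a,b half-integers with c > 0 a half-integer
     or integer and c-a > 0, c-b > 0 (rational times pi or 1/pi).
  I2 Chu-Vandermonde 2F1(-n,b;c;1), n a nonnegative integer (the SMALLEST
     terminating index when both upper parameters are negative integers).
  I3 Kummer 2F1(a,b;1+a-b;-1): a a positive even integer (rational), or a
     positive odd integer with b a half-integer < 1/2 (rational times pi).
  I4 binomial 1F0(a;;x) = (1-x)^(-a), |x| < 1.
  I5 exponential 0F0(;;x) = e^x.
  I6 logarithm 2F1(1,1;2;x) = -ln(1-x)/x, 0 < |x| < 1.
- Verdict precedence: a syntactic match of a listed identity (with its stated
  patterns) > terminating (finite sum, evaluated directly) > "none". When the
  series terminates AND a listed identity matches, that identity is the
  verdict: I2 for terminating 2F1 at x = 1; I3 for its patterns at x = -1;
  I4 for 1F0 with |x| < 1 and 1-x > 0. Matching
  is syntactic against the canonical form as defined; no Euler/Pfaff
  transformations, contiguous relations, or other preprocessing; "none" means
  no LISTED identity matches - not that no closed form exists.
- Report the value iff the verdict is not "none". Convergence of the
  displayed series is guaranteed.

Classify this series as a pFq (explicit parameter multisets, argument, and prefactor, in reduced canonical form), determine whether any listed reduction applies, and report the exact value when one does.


With C = 1: the canonical form is 2F1(-\frac{7}{2}, 5; \frac{19}{2}; -1). Verdict (x = -1): Kummer (I3) applies (x = -1; c = \frac{19}{2} equals 1+a-b for upper {-\frac{7}{2}, 5}: listed pattern). Sum: \frac{765765}{524288} \cdot \pi.

First insight: t_0 = 1 here, and striking the common factor k + 2/3 reduces the term (prefactor 1).
Step ratio: r(k) = -1 * (k-\frac{7}{2}) (k+5) / [(k+\frac{19}{2}) (k+1)] - poly over poly, x = -1 from leading terms; C = 1 at k = 0.


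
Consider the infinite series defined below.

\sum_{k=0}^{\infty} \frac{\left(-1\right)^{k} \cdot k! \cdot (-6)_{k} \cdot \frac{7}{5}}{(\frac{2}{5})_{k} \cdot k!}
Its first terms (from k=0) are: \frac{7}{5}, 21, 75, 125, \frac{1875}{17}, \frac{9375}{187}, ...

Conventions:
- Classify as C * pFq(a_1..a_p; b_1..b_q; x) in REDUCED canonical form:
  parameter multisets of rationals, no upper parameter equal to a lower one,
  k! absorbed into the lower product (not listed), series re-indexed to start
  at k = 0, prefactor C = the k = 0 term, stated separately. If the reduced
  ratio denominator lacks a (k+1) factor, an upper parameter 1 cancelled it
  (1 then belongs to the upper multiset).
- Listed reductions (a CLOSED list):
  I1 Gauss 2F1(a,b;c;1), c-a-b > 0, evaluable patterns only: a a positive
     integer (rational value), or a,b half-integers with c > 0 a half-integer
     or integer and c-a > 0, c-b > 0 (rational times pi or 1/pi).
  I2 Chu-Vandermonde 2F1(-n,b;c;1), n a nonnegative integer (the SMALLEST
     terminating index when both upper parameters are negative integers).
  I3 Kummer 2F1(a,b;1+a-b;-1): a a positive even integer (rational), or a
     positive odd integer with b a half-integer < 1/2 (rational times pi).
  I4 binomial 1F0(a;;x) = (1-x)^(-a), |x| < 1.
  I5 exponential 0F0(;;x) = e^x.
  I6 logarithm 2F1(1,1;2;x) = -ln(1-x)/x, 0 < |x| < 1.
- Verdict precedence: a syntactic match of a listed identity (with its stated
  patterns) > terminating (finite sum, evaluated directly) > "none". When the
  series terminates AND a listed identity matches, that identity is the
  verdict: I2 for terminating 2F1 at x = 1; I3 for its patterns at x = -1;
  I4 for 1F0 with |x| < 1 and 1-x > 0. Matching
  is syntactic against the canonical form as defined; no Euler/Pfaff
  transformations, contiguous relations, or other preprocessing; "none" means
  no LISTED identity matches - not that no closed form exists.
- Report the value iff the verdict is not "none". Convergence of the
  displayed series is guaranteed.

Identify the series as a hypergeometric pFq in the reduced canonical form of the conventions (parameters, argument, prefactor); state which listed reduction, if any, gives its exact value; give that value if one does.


Canonical form: C = \frac{7}{5} times 2F1 with upper {-6, 1}, lower {\frac{2}{5}}, x = -1. Verdict: terminating at k = 6: the factor (-6)_k kills every later term; summing the 7 survivors is exact. Its exact value is \frac{3299621}{8415}.

First insight: x = -1 and the factorial ratio (C = 7/5) (k+a-1)!/(a-1)! is a rising factorial (a)_k.
Step ratio: r(k) = -1 * (k-6) (k+1) / [(k+\frac{2}{5}) (k+1)] - rational in k. x = -1; t_0 = \frac{7}{5}; negate the roots.
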